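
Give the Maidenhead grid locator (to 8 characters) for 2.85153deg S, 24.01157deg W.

HI77xd85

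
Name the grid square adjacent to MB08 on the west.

LB98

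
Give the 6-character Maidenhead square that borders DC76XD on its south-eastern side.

DC86ac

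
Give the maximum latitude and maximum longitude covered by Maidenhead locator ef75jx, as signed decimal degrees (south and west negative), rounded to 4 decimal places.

Field E=4, F=5: +4·20° lon, +5·10° lat → SW at lon -100°, lat -40°.
Square 7, 5: +7·2° lon, +5·1° lat → SW at lon -86°, lat -35°.
Subsquare j=9, x=23: +9·0.0833333° lon, +23·0.0416667° lat → SW at lon -85.25°, lat -34.0417°.
Cell spans 0.0833333° lon × 0.0416667° lat. NE corner is SW corner plus one full cell.
latitude -34.0000, longitude -85.1667.

-34.0000, -85.1667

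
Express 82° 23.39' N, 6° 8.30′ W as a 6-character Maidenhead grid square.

Shift to the Maidenhead origin (180°W, 90°S): lon 173.8617, lat 172.3898.
Field: lon ⌊173.8617/20⌋ = 8 → I; lat ⌊172.3898/10⌋ = 17 → R.
Square: lon ⌊13.8617/2⌋ = 6; lat ⌊2.3898/1⌋ = 2.
Subsquare: lon ⌊1.8617/0.0833333⌋ = 22 → w; lat ⌊0.3898/0.0416667⌋ = 9 → j.

IR62wj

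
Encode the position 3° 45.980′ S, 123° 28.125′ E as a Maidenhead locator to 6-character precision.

PI16rf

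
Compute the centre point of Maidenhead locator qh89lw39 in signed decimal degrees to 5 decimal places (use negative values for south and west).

-10.04375, 156.94583

Field Q=16, H=7: +16·20° lon, +7·10° lat → SW at lon 140°, lat -20°.
Square 8, 9: +8·2° lon, +9·1° lat → SW at lon 156°, lat -11°.
Subsquare l=11, w=22: +11·0.0833333° lon, +22·0.0416667° lat → SW at lon 156.917°, lat -10.0833°.
Extended square 3, 9: +3·0.00833333° lon, +9·0.00416667° lat → SW at lon 156.942°, lat -10.0458°.
Cell spans 0.00833333° lon × 0.00416667° lat. Centre is SW corner plus half of each.
latitude -10.04375, longitude 156.94583.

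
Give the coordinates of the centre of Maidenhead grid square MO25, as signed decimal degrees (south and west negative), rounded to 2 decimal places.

Field M=12, O=14: +12·20° lon, +14·10° lat → SW at lon 60°, lat 50°.
Square 2, 5: +2·2° lon, +5·1° lat → SW at lon 64°, lat 55°.
Cell spans 2° lon × 1° lat. Centre is SW corner plus half of each.
latitude 55.50, longitude 65.00.

55.50, 65.00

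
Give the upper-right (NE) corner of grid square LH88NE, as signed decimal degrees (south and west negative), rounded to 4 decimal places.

Field L=11, H=7: +11·20° lon, +7·10° lat → SW at lon 40°, lat -20°.
Square 8, 8: +8·2° lon, +8·1° lat → SW at lon 56°, lat -12°.
Subsquare n=13, e=4: +13·0.0833333° lon, +4·0.0416667° lat → SW at lon 57.0833°, lat -11.8333°.
Cell spans 0.0833333° lon × 0.0416667° lat. NE corner is SW corner plus one full cell.
latitude -11.7917, longitude 57.1667.

-11.7917, 57.1667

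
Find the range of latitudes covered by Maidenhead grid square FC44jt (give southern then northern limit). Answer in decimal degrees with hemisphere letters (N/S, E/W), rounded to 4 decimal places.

Field F=5, C=2: +5·20° lon, +2·10° lat → SW at lon -80°, lat -70°.
Square 4, 4: +4·2° lon, +4·1° lat → SW at lon -72°, lat -66°.
Subsquare j=9, t=19: +9·0.0833333° lon, +19·0.0416667° lat → SW at lon -71.25°, lat -65.2083°.
Cell spans 0.0833333° lon × 0.0416667° lat.
south 65.2083° S, north 65.1667° S.

65.2083° S, 65.1667° S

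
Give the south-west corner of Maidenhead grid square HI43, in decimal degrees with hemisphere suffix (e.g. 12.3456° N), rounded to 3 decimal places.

7.000° S, 32.000° W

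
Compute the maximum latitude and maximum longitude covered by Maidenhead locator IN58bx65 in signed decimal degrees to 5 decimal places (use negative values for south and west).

Field I=8, N=13: +8·20° lon, +13·10° lat → SW at lon -20°, lat 40°.
Square 5, 8: +5·2° lon, +8·1° lat → SW at lon -10°, lat 48°.
Subsquare b=1, x=23: +1·0.0833333° lon, +23·0.0416667° lat → SW at lon -9.91667°, lat 48.9583°.
Extended square 6, 5: +6·0.00833333° lon, +5·0.00416667° lat → SW at lon -9.86667°, lat 48.9792°.
Cell spans 0.00833333° lon × 0.00416667° lat. NE corner is SW corner plus one full cell.
latitude 48.98333, longitude -9.85833.

48.98333, -9.85833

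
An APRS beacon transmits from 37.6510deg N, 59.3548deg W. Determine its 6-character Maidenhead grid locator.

Add 180° to longitude and 90° to latitude: 120.6452, 127.6510.
Field (20°×10°, letters A–R): 120.6452/20 → 6 → G, 127.6510/10 → 12 → M; chars GM.
Square (2°×1°, digits 0–9): 0.6452/2 → 0, 7.6510/1 → 7; chars 07.
Subsquare (5′×2.5′, letters a–x): 0.6452/0.0833333 → 7 → h, 0.6510/0.0416667 → 15 → p; chars hp.

GM07hp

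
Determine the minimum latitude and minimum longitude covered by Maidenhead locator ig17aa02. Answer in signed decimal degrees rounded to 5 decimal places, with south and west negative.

-22.99167, -18.00000

Field I=8, G=6: +8·20° lon, +6·10° lat → SW at lon -20°, lat -30°.
Square 1, 7: +1·2° lon, +7·1° lat → SW at lon -18°, lat -23°.
Subsquare a=0, a=0: +0·0.0833333° lon, +0·0.0416667° lat → SW at lon -18°, lat -23°.
Extended square 0, 2: +0·0.00833333° lon, +2·0.00416667° lat → SW at lon -18°, lat -22.9917°.
latitude -22.99167, longitude -18.00000.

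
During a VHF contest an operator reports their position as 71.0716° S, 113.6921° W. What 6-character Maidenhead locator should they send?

DB38dw

Offset from 180°W / 90°S: lon 66.3079°, lat 18.9284°.
Field: 66.3079/20 → 3 → D, 18.9284/10 → 1 → B; chars DB.
Square: 6.3079/2 → 3, 8.9284/1 → 8; chars 38.
Subsquare: 0.3079/0.0833333 → 3 → d, 0.9284/0.0416667 → 22 → w; chars dw.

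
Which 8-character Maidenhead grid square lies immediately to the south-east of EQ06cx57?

EQ06cx66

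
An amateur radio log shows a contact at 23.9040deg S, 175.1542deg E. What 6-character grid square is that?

RG76nc

Offset from 180°W / 90°S: lon 355.1542°, lat 66.0960°.
Field: lon ⌊355.1542/20⌋ = 17 → R; lat ⌊66.0960/10⌋ = 6 → G.
Square: lon ⌊15.1542/2⌋ = 7; lat ⌊6.0960/1⌋ = 6.
Subsquare: lon ⌊1.1542/0.0833333⌋ = 13 → n; lat ⌊0.0960/0.0416667⌋ = 2 → c.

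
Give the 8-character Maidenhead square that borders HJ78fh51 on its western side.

Longitude extended square 5; −1 → 4.
The latitude characters are unchanged.

HJ78fh41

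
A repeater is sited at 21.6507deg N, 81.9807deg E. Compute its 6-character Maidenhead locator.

NL01xp

Shift to the Maidenhead origin (180°W, 90°S): lon 261.9807, lat 111.6507.
Field: 261.9807/20 → 13 → N, 111.6507/10 → 11 → L; chars NL.
Square: 1.9807/2 → 0, 1.6507/1 → 1; chars 01.
Subsquare: 1.9807/0.0833333 → 23 → x, 0.6507/0.0416667 → 15 → p; chars xp.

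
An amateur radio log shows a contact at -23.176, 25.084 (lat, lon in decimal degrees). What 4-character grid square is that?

KG26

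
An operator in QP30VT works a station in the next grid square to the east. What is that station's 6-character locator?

Longitude subsquare v = 21; +1 → 22 = w.
The latitude characters are unchanged.

QP30wt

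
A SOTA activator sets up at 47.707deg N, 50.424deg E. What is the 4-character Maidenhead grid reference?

LN57

Shift to the Maidenhead origin (180°W, 90°S): lon 230.42, lat 137.71.
Field: lon ⌊230.42/20⌋ = 11 → L; lat ⌊137.71/10⌋ = 13 → N.
Square: lon ⌊10.42/2⌋ = 5; lat ⌊7.71/1⌋ = 7.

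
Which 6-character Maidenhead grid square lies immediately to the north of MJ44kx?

Latitude subsquare x = 23; +1 → 24, wraps to 0 = a, carry into square.
Latitude square 4; +1 → 5.
The longitude characters are unchanged.

MJ45ka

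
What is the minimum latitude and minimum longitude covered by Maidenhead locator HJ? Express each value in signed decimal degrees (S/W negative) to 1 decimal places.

0.0, -40.0

Field H=7, J=9: +7·20° lon, +9·10° lat → SW at lon -40°, lat 0°.
latitude 0.0, longitude -40.0.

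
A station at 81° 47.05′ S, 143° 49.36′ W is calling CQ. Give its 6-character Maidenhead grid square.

BA88cf

Shift to the Maidenhead origin (180°W, 90°S): lon 36.1773, lat 8.2158.
Field: 36.1773/20 → 1 → B, 8.2158/10 → 0 → A; chars BA.
Square: 16.1773/2 → 8, 8.2158/1 → 8; chars 88.
Subsquare: 0.1773/0.0833333 → 2 → c, 0.2158/0.0416667 → 5 → f; chars cf.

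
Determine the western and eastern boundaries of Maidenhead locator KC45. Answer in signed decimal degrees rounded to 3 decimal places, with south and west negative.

28.000, 30.000

Field K=10, C=2: +10·20° lon, +2·10° lat → SW at lon 20°, lat -70°.
Square 4, 5: +4·2° lon, +5·1° lat → SW at lon 28°, lat -65°.
Cell spans 2° lon × 1° lat.
west 28.000, east 30.000.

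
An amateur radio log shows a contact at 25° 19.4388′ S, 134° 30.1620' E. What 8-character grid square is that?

Offset from 180°W / 90°S: lon 314.50270°, lat 64.67602°.
Field: lon ⌊314.50270/20⌋ = 15 → P; lat ⌊64.67602/10⌋ = 6 → G.
Square: lon ⌊14.50270/2⌋ = 7; lat ⌊4.67602/1⌋ = 4.
Subsquare: lon ⌊0.50270/0.0833333⌋ = 6 → g; lat ⌊0.67602/0.0416667⌋ = 16 → q.
Extended square: lon ⌊0.00270/0.00833333⌋ = 0; lat ⌊0.00935/0.00416667⌋ = 2.

PG74gq02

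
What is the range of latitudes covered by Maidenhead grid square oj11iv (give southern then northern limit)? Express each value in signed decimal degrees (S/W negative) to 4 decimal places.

1.8750, 1.9167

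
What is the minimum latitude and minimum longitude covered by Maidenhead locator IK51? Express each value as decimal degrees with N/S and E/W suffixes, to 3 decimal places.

11.000° N, 10.000° W

Field I=8, K=10: +8·20° lon, +10·10° lat → SW at lon -20°, lat 10°.
Square 5, 1: +5·2° lon, +1·1° lat → SW at lon -10°, lat 11°.
latitude 11.000° N, longitude 10.000° W.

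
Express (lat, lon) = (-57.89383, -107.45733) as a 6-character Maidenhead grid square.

Offset from 180°W / 90°S: lon 72.5427°, lat 32.1062°.
Field (20°×10°, letters A–R): 72.5427/20 → 3 → D, 32.1062/10 → 3 → D; chars DD.
Square (2°×1°, digits 0–9): 12.5427/2 → 6, 2.1062/1 → 2; chars 62.
Subsquare (5′×2.5′, letters a–x): 0.5427/0.0833333 → 6 → g, 0.1062/0.0416667 → 2 → c; chars gc.

DD62gc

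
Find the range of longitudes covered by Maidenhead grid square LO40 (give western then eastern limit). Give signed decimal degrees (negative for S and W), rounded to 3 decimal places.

Field L=11, O=14: +11·20° lon, +14·10° lat → SW at lon 40°, lat 50°.
Square 4, 0: +4·2° lon, +0·1° lat → SW at lon 48°, lat 50°.
Cell spans 2° lon × 1° lat.
west 48.000, east 50.000.

48.000, 50.000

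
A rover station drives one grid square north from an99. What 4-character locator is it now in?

Latitude square 9; +1 → 10, wraps to 0, carry into field.
Latitude field N = 13; +1 → 14 = O.
The longitude characters are unchanged.

AO90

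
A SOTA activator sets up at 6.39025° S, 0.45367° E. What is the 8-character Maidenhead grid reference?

Shift to the Maidenhead origin (180°W, 90°S): lon 180.45367, lat 83.60975.
Field: 180.45367/20 → 9 → J, 83.60975/10 → 8 → I; chars JI.
Square: 0.45367/2 → 0, 3.60975/1 → 3; chars 03.
Subsquare: 0.45367/0.0833333 → 5 → f, 0.60975/0.0416667 → 14 → o; chars fo.
Extended square: 0.03700/0.00833333 → 4, 0.02642/0.00416667 → 6; chars 46.

JI03fo46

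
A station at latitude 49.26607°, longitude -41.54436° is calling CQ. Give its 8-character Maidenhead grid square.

GN99fg43

Shift to the Maidenhead origin (180°W, 90°S): lon 138.45564, lat 139.26607.
Field: 138.45564/20 → 6 → G, 139.26607/10 → 13 → N; chars GN.
Square: 18.45564/2 → 9, 9.26607/1 → 9; chars 99.
Subsquare: 0.45564/0.0833333 → 5 → f, 0.26607/0.0416667 → 6 → g; chars fg.
Extended square: 0.03897/0.00833333 → 4, 0.01607/0.00416667 → 3; chars 43.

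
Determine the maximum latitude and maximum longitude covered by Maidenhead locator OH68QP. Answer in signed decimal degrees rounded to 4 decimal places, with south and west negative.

Field O=14, H=7: +14·20° lon, +7·10° lat → SW at lon 100°, lat -20°.
Square 6, 8: +6·2° lon, +8·1° lat → SW at lon 112°, lat -12°.
Subsquare q=16, p=15: +16·0.0833333° lon, +15·0.0416667° lat → SW at lon 113.333°, lat -11.375°.
Cell spans 0.0833333° lon × 0.0416667° lat. NE corner is SW corner plus one full cell.
latitude -11.3333, longitude 113.4167.

-11.3333, 113.4167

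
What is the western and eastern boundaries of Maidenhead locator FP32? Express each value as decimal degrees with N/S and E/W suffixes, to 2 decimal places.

74.00° W, 72.00° W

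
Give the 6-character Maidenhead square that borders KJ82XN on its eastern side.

KJ92an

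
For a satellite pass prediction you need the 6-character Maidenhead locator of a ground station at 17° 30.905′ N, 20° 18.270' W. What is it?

Shift to the Maidenhead origin (180°W, 90°S): lon 159.6955, lat 107.5151.
Field (20°×10°, letters A–R): 159.6955/20 → 7 → H, 107.5151/10 → 10 → K; chars HK.
Square (2°×1°, digits 0–9): 19.6955/2 → 9, 7.5151/1 → 7; chars 97.
Subsquare (5′×2.5′, letters a–x): 1.6955/0.0833333 → 20 → u, 0.5151/0.0416667 → 12 → m; chars um.

HK97um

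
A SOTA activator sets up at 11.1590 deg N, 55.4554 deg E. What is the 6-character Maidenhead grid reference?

Shift to the Maidenhead origin (180°W, 90°S): lon 235.4554, lat 101.1590.
Field: lon ⌊235.4554/20⌋ = 11 → L; lat ⌊101.1590/10⌋ = 10 → K.
Square: lon ⌊15.4554/2⌋ = 7; lat ⌊1.1590/1⌋ = 1.
Subsquare: lon ⌊1.4554/0.0833333⌋ = 17 → r; lat ⌊0.1590/0.0416667⌋ = 3 → d.

LK71rd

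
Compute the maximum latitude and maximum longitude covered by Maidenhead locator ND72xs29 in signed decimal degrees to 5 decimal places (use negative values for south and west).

-57.20833, 95.94167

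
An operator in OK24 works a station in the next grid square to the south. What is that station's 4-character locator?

Latitude square 4; −1 → 3.
The longitude characters are unchanged.

OK23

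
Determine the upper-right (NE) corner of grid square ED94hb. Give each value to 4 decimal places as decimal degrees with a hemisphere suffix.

55.9167° S, 81.3333° W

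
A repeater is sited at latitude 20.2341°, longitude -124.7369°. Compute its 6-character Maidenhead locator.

CL70pf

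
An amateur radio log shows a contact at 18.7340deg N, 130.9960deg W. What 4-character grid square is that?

CK48

Add 180° to longitude and 90° to latitude: 49.00, 108.73.
Field: lon ⌊49.00/20⌋ = 2 → C; lat ⌊108.73/10⌋ = 10 → K.
Square: lon ⌊9.00/2⌋ = 4; lat ⌊8.73/1⌋ = 8.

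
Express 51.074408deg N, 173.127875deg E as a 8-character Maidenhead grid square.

RO61nb57

Add 180° to longitude and 90° to latitude: 353.12788, 141.07441.
Field (20°×10°, letters A–R): lon ⌊353.12788/20⌋ = 17 → R; lat ⌊141.07441/10⌋ = 14 → O.
Square (2°×1°, digits 0–9): lon ⌊13.12788/2⌋ = 6; lat ⌊1.07441/1⌋ = 1.
Subsquare (5′×2.5′, letters a–x): lon ⌊1.12788/0.0833333⌋ = 13 → n; lat ⌊0.07441/0.0416667⌋ = 1 → b.
Extended square (30″×15″, digits 0–9): lon ⌊0.04454/0.00833333⌋ = 5; lat ⌊0.03274/0.00416667⌋ = 7.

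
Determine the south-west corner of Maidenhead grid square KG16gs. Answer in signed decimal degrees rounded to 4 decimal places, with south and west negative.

Field K=10, G=6: +10·20° lon, +6·10° lat → SW at lon 20°, lat -30°.
Square 1, 6: +1·2° lon, +6·1° lat → SW at lon 22°, lat -24°.
Subsquare g=6, s=18: +6·0.0833333° lon, +18·0.0416667° lat → SW at lon 22.5°, lat -23.25°.
latitude -23.2500, longitude 22.5000.

-23.2500, 22.5000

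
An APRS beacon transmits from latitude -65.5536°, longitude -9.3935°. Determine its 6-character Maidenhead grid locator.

Offset from 180°W / 90°S: lon 170.6065°, lat 24.4464°.
Field (20°×10°, letters A–R): lon ⌊170.6065/20⌋ = 8 → I; lat ⌊24.4464/10⌋ = 2 → C.
Square (2°×1°, digits 0–9): lon ⌊10.6065/2⌋ = 5; lat ⌊4.4464/1⌋ = 4.
Subsquare (5′×2.5′, letters a–x): lon ⌊0.6065/0.0833333⌋ = 7 → h; lat ⌊0.4464/0.0416667⌋ = 10 → k.

IC54hk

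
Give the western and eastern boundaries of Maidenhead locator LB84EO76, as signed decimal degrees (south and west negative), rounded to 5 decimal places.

Field L=11, B=1: +11·20° lon, +1·10° lat → SW at lon 40°, lat -80°.
Square 8, 4: +8·2° lon, +4·1° lat → SW at lon 56°, lat -76°.
Subsquare e=4, o=14: +4·0.0833333° lon, +14·0.0416667° lat → SW at lon 56.3333°, lat -75.4167°.
Extended square 7, 6: +7·0.00833333° lon, +6·0.00416667° lat → SW at lon 56.3917°, lat -75.3917°.
Cell spans 0.00833333° lon × 0.00416667° lat.
west 56.39167, east 56.40000.

56.39167, 56.40000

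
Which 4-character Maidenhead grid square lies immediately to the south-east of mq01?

MQ10

Longitude square 0; +1 → 1.
Latitude square 1; −1 → 0.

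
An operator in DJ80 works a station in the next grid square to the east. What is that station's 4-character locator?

DJ90

Longitude square 8; +1 → 9.
The latitude characters are unchanged.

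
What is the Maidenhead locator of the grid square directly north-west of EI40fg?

EI40eh

Longitude subsquare f = 5; −1 → 4 = e.
Latitude subsquare g = 6; +1 → 7 = h.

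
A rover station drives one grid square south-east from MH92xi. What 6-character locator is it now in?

NH02ah

Longitude subsquare x = 23; +1 → 24, wraps to 0 = a, carry into square.
Longitude square 9; +1 → 10, wraps to 0, carry into field.
Longitude field M = 12; +1 → 13 = N.
Latitude subsquare i = 8; −1 → 7 = h.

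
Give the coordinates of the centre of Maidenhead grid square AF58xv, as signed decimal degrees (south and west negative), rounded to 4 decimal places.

-31.1042, -168.0417

Field A=0, F=5: +0·20° lon, +5·10° lat → SW at lon -180°, lat -40°.
Square 5, 8: +5·2° lon, +8·1° lat → SW at lon -170°, lat -32°.
Subsquare x=23, v=21: +23·0.0833333° lon, +21·0.0416667° lat → SW at lon -168.083°, lat -31.125°.
Cell spans 0.0833333° lon × 0.0416667° lat. Centre is SW corner plus half of each.
latitude -31.1042, longitude -168.0417.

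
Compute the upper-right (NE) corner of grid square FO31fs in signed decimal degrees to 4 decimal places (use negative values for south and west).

51.7917, -73.5000

Field F=5, O=14: +5·20° lon, +14·10° lat → SW at lon -80°, lat 50°.
Square 3, 1: +3·2° lon, +1·1° lat → SW at lon -74°, lat 51°.
Subsquare f=5, s=18: +5·0.0833333° lon, +18·0.0416667° lat → SW at lon -73.5833°, lat 51.75°.
Cell spans 0.0833333° lon × 0.0416667° lat. NE corner is SW corner plus one full cell.
latitude 51.7917, longitude -73.5000.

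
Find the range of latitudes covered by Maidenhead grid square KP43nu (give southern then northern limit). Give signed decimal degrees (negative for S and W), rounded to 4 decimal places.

63.8333, 63.8750

Field K=10, P=15: +10·20° lon, +15·10° lat → SW at lon 20°, lat 60°.
Square 4, 3: +4·2° lon, +3·1° lat → SW at lon 28°, lat 63°.
Subsquare n=13, u=20: +13·0.0833333° lon, +20·0.0416667° lat → SW at lon 29.0833°, lat 63.8333°.
Cell spans 0.0833333° lon × 0.0416667° lat.
south 63.8333, north 63.8750.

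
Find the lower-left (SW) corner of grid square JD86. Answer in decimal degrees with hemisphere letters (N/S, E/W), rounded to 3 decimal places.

54.000° S, 16.000° E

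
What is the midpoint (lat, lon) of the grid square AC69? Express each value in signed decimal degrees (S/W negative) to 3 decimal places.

-60.500, -167.000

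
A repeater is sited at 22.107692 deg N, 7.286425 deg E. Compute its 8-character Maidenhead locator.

Shift to the Maidenhead origin (180°W, 90°S): lon 187.28643, lat 112.10769.
Field: lon ⌊187.28643/20⌋ = 9 → J; lat ⌊112.10769/10⌋ = 11 → L.
Square: lon ⌊7.28643/2⌋ = 3; lat ⌊2.10769/1⌋ = 2.
Subsquare: lon ⌊1.28643/0.0833333⌋ = 15 → p; lat ⌊0.10769/0.0416667⌋ = 2 → c.
Extended square: lon ⌊0.03643/0.00833333⌋ = 4; lat ⌊0.02436/0.00416667⌋ = 5.

JL32pc45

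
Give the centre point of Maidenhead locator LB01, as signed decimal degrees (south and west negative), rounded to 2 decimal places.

-78.50, 41.00

Field L=11, B=1: +11·20° lon, +1·10° lat → SW at lon 40°, lat -80°.
Square 0, 1: +0·2° lon, +1·1° lat → SW at lon 40°, lat -79°.
Cell spans 2° lon × 1° lat. Centre is SW corner plus half of each.
latitude -78.50, longitude 41.00.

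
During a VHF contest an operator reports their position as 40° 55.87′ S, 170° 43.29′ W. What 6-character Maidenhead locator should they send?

AE49pb

Add 180° to longitude and 90° to latitude: 9.2785, 49.0688.
Field (20°×10°, letters A–R): lon ⌊9.2785/20⌋ = 0 → A; lat ⌊49.0688/10⌋ = 4 → E.
Square (2°×1°, digits 0–9): lon ⌊9.2785/2⌋ = 4; lat ⌊9.0688/1⌋ = 9.
Subsquare (5′×2.5′, letters a–x): lon ⌊1.2785/0.0833333⌋ = 15 → p; lat ⌊0.0688/0.0416667⌋ = 1 → b.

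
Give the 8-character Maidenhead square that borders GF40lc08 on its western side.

GF40kc98

Longitude extended square 0; −1 → -1, wraps to 9, carry into subsquare.
Longitude subsquare l = 11; −1 → 10 = k.
The latitude characters are unchanged.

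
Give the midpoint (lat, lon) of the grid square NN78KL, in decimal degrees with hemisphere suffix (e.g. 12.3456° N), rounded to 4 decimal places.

48.4792° N, 94.8750° E

Field N=13, N=13: +13·20° lon, +13·10° lat → SW at lon 80°, lat 40°.
Square 7, 8: +7·2° lon, +8·1° lat → SW at lon 94°, lat 48°.
Subsquare k=10, l=11: +10·0.0833333° lon, +11·0.0416667° lat → SW at lon 94.8333°, lat 48.4583°.
Cell spans 0.0833333° lon × 0.0416667° lat. Centre is SW corner plus half of each.
latitude 48.4792° N, longitude 94.8750° E.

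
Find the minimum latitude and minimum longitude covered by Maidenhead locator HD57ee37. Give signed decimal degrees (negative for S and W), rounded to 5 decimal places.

-52.80417, -29.64167

Field H=7, D=3: +7·20° lon, +3·10° lat → SW at lon -40°, lat -60°.
Square 5, 7: +5·2° lon, +7·1° lat → SW at lon -30°, lat -53°.
Subsquare e=4, e=4: +4·0.0833333° lon, +4·0.0416667° lat → SW at lon -29.6667°, lat -52.8333°.
Extended square 3, 7: +3·0.00833333° lon, +7·0.00416667° lat → SW at lon -29.6417°, lat -52.8042°.
latitude -52.80417, longitude -29.64167.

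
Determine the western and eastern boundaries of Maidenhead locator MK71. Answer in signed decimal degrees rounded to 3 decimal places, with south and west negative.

Field M=12, K=10: +12·20° lon, +10·10° lat → SW at lon 60°, lat 10°.
Square 7, 1: +7·2° lon, +1·1° lat → SW at lon 74°, lat 11°.
Cell spans 2° lon × 1° lat.
west 74.000, east 76.000.

74.000, 76.000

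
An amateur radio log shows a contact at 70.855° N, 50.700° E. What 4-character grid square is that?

LQ50

Add 180° to longitude and 90° to latitude: 230.70, 160.86.
Field: lon ⌊230.70/20⌋ = 11 → L; lat ⌊160.86/10⌋ = 16 → Q.
Square: lon ⌊10.70/2⌋ = 5; lat ⌊0.86/1⌋ = 0.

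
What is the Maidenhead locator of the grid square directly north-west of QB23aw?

QB13xx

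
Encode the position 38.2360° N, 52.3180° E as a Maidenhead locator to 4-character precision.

LM68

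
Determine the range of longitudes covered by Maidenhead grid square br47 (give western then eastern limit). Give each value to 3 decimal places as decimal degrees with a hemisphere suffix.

Field B=1, R=17: +1·20° lon, +17·10° lat → SW at lon -160°, lat 80°.
Square 4, 7: +4·2° lon, +7·1° lat → SW at lon -152°, lat 87°.
Cell spans 2° lon × 1° lat.
west 152.000° W, east 150.000° W.

152.000° W, 150.000° W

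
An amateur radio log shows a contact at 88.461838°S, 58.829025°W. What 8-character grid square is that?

GA01om09

Add 180° to longitude and 90° to latitude: 121.17097, 1.53816.
Field: 121.17097/20 → 6 → G, 1.53816/10 → 0 → A; chars GA.
Square: 1.17097/2 → 0, 1.53816/1 → 1; chars 01.
Subsquare: 1.17097/0.0833333 → 14 → o, 0.53816/0.0416667 → 12 → m; chars om.
Extended square: 0.00431/0.00833333 → 0, 0.03816/0.00416667 → 9; chars 09.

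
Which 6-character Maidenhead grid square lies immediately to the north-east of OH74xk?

OH84al

Longitude subsquare x = 23; +1 → 24, wraps to 0 = a, carry into square.
Longitude square 7; +1 → 8.
Latitude subsquare k = 10; +1 → 11 = l.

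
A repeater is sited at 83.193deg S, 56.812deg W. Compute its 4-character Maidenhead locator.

GA16

Offset from 180°W / 90°S: lon 123.19°, lat 6.81°.
Field: 123.19/20 → 6 → G, 6.81/10 → 0 → A; chars GA.
Square: 3.19/2 → 1, 6.81/1 → 6; chars 16.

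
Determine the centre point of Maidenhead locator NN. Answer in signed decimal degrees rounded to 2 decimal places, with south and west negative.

45.00, 90.00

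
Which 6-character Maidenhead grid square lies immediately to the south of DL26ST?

DL26ss

Latitude subsquare t = 19; −1 → 18 = s.
The longitude characters are unchanged.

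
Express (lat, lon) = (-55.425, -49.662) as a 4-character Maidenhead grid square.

Add 180° to longitude and 90° to latitude: 130.34, 34.58.
Field: lon ⌊130.34/20⌋ = 6 → G; lat ⌊34.58/10⌋ = 3 → D.
Square: lon ⌊10.34/2⌋ = 5; lat ⌊4.58/1⌋ = 4.

GD54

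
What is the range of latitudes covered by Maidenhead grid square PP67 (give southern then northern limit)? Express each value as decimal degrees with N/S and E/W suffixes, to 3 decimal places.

Field P=15, P=15: +15·20° lon, +15·10° lat → SW at lon 120°, lat 60°.
Square 6, 7: +6·2° lon, +7·1° lat → SW at lon 132°, lat 67°.
Cell spans 2° lon × 1° lat.
south 67.000° N, north 68.000° N.

67.000° N, 68.000° N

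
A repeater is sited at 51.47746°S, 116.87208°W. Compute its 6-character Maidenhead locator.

DD18nm

Shift to the Maidenhead origin (180°W, 90°S): lon 63.1279, lat 38.5225.
Field: lon ⌊63.1279/20⌋ = 3 → D; lat ⌊38.5225/10⌋ = 3 → D.
Square: lon ⌊3.1279/2⌋ = 1; lat ⌊8.5225/1⌋ = 8.
Subsquare: lon ⌊1.1279/0.0833333⌋ = 13 → n; lat ⌊0.5225/0.0416667⌋ = 12 → m.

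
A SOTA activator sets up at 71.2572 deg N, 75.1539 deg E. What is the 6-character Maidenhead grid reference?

MQ71ng

Shift to the Maidenhead origin (180°W, 90°S): lon 255.1539, lat 161.2572.
Field (20°×10°, letters A–R): 255.1539/20 → 12 → M, 161.2572/10 → 16 → Q; chars MQ.
Square (2°×1°, digits 0–9): 15.1539/2 → 7, 1.2572/1 → 1; chars 71.
Subsquare (5′×2.5′, letters a–x): 1.1539/0.0833333 → 13 → n, 0.2572/0.0416667 → 6 → g; chars ng.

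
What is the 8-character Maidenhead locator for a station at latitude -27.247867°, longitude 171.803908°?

Shift to the Maidenhead origin (180°W, 90°S): lon 351.80391, lat 62.75213.
Field: lon ⌊351.80391/20⌋ = 17 → R; lat ⌊62.75213/10⌋ = 6 → G.
Square: lon ⌊11.80391/2⌋ = 5; lat ⌊2.75213/1⌋ = 2.
Subsquare: lon ⌊1.80391/0.0833333⌋ = 21 → v; lat ⌊0.75213/0.0416667⌋ = 18 → s.
Extended square: lon ⌊0.05391/0.00833333⌋ = 6; lat ⌊0.00213/0.00416667⌋ = 0.

RG52vs60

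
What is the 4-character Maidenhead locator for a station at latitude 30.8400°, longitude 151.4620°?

QM50

Add 180° to longitude and 90° to latitude: 331.46, 120.84.
Field: 331.46/20 → 16 → Q, 120.84/10 → 12 → M; chars QM.
Square: 11.46/2 → 5, 0.84/1 → 0; chars 50.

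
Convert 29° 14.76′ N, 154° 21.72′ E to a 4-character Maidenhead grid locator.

QL79

Shift to the Maidenhead origin (180°W, 90°S): lon 334.36, lat 119.25.
Field: 334.36/20 → 16 → Q, 119.25/10 → 11 → L; chars QL.
Square: 14.36/2 → 7, 9.25/1 → 9; chars 79.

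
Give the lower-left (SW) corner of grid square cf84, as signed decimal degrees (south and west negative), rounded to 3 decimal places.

Field C=2, F=5: +2·20° lon, +5·10° lat → SW at lon -140°, lat -40°.
Square 8, 4: +8·2° lon, +4·1° lat → SW at lon -124°, lat -36°.
latitude -36.000, longitude -124.000.

-36.000, -124.000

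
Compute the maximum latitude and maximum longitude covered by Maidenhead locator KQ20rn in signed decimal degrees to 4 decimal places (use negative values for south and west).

70.5833, 25.5000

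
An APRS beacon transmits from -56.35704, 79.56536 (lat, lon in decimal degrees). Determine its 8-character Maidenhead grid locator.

MD93sp74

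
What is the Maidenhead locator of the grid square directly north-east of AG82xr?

AG92as

Longitude subsquare x = 23; +1 → 24, wraps to 0 = a, carry into square.
Longitude square 8; +1 → 9.
Latitude subsquare r = 17; +1 → 18 = s.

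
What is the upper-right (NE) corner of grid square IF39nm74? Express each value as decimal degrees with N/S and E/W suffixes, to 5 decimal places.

Field I=8, F=5: +8·20° lon, +5·10° lat → SW at lon -20°, lat -40°.
Square 3, 9: +3·2° lon, +9·1° lat → SW at lon -14°, lat -31°.
Subsquare n=13, m=12: +13·0.0833333° lon, +12·0.0416667° lat → SW at lon -12.9167°, lat -30.5°.
Extended square 7, 4: +7·0.00833333° lon, +4·0.00416667° lat → SW at lon -12.8583°, lat -30.4833°.
Cell spans 0.00833333° lon × 0.00416667° lat. NE corner is SW corner plus one full cell.
latitude 30.47917° S, longitude 12.85000° W.

30.47917° S, 12.85000° W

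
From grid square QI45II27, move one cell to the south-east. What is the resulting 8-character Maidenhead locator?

QI45ii36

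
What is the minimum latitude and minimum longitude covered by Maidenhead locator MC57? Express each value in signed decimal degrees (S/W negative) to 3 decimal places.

Field M=12, C=2: +12·20° lon, +2·10° lat → SW at lon 60°, lat -70°.
Square 5, 7: +5·2° lon, +7·1° lat → SW at lon 70°, lat -63°.
latitude -63.000, longitude 70.000.

-63.000, 70.000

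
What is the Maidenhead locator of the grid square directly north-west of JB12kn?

JB12jo

Longitude subsquare k = 10; −1 → 9 = j.
Latitude subsquare n = 13; +1 → 14 = o.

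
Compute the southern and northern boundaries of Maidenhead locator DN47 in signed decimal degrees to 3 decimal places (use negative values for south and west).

47.000, 48.000

Field D=3, N=13: +3·20° lon, +13·10° lat → SW at lon -120°, lat 40°.
Square 4, 7: +4·2° lon, +7·1° lat → SW at lon -112°, lat 47°.
Cell spans 2° lon × 1° lat.
south 47.000, north 48.000.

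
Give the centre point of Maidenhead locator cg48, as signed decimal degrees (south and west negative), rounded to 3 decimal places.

Field C=2, G=6: +2·20° lon, +6·10° lat → SW at lon -140°, lat -30°.
Square 4, 8: +4·2° lon, +8·1° lat → SW at lon -132°, lat -22°.
Cell spans 2° lon × 1° lat. Centre is SW corner plus half of each.
latitude -21.500, longitude -131.000.

-21.500, -131.000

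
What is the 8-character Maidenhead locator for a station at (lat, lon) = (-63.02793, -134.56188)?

CC26rx23

Add 180° to longitude and 90° to latitude: 45.43812, 26.97207.
Field: lon ⌊45.43812/20⌋ = 2 → C; lat ⌊26.97207/10⌋ = 2 → C.
Square: lon ⌊5.43812/2⌋ = 2; lat ⌊6.97207/1⌋ = 6.
Subsquare: lon ⌊1.43812/0.0833333⌋ = 17 → r; lat ⌊0.97207/0.0416667⌋ = 23 → x.
Extended square: lon ⌊0.02145/0.00833333⌋ = 2; lat ⌊0.01374/0.00416667⌋ = 3.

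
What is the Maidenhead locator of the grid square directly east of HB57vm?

Longitude subsquare v = 21; +1 → 22 = w.
The latitude characters are unchanged.

HB57wm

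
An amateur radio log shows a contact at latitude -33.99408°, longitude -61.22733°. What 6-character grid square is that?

Shift to the Maidenhead origin (180°W, 90°S): lon 118.7727, lat 56.0059.
Field: 118.7727/20 → 5 → F, 56.0059/10 → 5 → F; chars FF.
Square: 18.7727/2 → 9, 6.0059/1 → 6; chars 96.
Subsquare: 0.7727/0.0833333 → 9 → j, 0.0059/0.0416667 → 0 → a; chars ja.

FF96ja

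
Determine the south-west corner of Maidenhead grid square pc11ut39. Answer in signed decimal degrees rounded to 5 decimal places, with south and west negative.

-68.17083, 123.69167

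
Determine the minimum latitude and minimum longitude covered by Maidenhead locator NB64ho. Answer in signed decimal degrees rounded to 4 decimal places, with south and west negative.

Field N=13, B=1: +13·20° lon, +1·10° lat → SW at lon 80°, lat -80°.
Square 6, 4: +6·2° lon, +4·1° lat → SW at lon 92°, lat -76°.
Subsquare h=7, o=14: +7·0.0833333° lon, +14·0.0416667° lat → SW at lon 92.5833°, lat -75.4167°.
latitude -75.4167, longitude 92.5833.

-75.4167, 92.5833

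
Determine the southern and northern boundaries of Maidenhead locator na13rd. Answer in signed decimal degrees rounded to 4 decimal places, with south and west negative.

-86.8750, -86.8333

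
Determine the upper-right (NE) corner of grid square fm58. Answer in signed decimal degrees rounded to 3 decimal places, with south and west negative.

39.000, -68.000

Field F=5, M=12: +5·20° lon, +12·10° lat → SW at lon -80°, lat 30°.
Square 5, 8: +5·2° lon, +8·1° lat → SW at lon -70°, lat 38°.
Cell spans 2° lon × 1° lat. NE corner is SW corner plus one full cell.
latitude 39.000, longitude -68.000.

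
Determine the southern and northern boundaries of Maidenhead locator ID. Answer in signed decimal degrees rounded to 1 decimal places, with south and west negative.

-60.0, -50.0

Field I=8, D=3: +8·20° lon, +3·10° lat → SW at lon -20°, lat -60°.
Cell spans 20° lon × 10° lat.
south -60.0, north -50.0.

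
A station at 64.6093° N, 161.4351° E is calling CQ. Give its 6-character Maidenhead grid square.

RP04ro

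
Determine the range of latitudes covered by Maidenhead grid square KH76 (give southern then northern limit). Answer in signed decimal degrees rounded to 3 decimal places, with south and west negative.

-14.000, -13.000

Field K=10, H=7: +10·20° lon, +7·10° lat → SW at lon 20°, lat -20°.
Square 7, 6: +7·2° lon, +6·1° lat → SW at lon 34°, lat -14°.
Cell spans 2° lon × 1° lat.
south -14.000, north -13.000.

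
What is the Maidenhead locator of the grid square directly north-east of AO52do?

AO52ep

Longitude subsquare d = 3; +1 → 4 = e.
Latitude subsquare o = 14; +1 → 15 = p.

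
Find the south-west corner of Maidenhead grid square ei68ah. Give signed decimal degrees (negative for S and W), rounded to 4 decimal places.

Field E=4, I=8: +4·20° lon, +8·10° lat → SW at lon -100°, lat -10°.
Square 6, 8: +6·2° lon, +8·1° lat → SW at lon -88°, lat -2°.
Subsquare a=0, h=7: +0·0.0833333° lon, +7·0.0416667° lat → SW at lon -88°, lat -1.70833°.
latitude -1.7083, longitude -88.0000.

-1.7083, -88.0000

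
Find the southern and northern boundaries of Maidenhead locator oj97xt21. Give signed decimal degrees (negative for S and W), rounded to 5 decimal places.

Field O=14, J=9: +14·20° lon, +9·10° lat → SW at lon 100°, lat 0°.
Square 9, 7: +9·2° lon, +7·1° lat → SW at lon 118°, lat 7°.
Subsquare x=23, t=19: +23·0.0833333° lon, +19·0.0416667° lat → SW at lon 119.917°, lat 7.79167°.
Extended square 2, 1: +2·0.00833333° lon, +1·0.00416667° lat → SW at lon 119.933°, lat 7.79583°.
Cell spans 0.00833333° lon × 0.00416667° lat.
south 7.79583, north 7.80000.

7.79583, 7.80000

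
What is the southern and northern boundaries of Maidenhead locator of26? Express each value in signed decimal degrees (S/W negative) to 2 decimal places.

Field O=14, F=5: +14·20° lon, +5·10° lat → SW at lon 100°, lat -40°.
Square 2, 6: +2·2° lon, +6·1° lat → SW at lon 104°, lat -34°.
Cell spans 2° lon × 1° lat.
south -34.00, north -33.00.

-34.00, -33.00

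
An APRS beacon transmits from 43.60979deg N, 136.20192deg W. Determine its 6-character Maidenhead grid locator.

Offset from 180°W / 90°S: lon 43.7981°, lat 133.6098°.
Field (20°×10°, letters A–R): lon ⌊43.7981/20⌋ = 2 → C; lat ⌊133.6098/10⌋ = 13 → N.
Square (2°×1°, digits 0–9): lon ⌊3.7981/2⌋ = 1; lat ⌊3.6098/1⌋ = 3.
Subsquare (5′×2.5′, letters a–x): lon ⌊1.7981/0.0833333⌋ = 21 → v; lat ⌊0.6098/0.0416667⌋ = 14 → o.

CN13vo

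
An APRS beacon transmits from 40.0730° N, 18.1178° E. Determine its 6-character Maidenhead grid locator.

JN90bb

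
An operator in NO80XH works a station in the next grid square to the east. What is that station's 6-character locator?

Longitude subsquare x = 23; +1 → 24, wraps to 0 = a, carry into square.
Longitude square 8; +1 → 9.
The latitude characters are unchanged.

NO90ah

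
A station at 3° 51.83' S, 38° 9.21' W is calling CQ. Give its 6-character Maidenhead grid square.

HI06wd

Offset from 180°W / 90°S: lon 141.8465°, lat 86.1362°.
Field (20°×10°, letters A–R): lon ⌊141.8465/20⌋ = 7 → H; lat ⌊86.1362/10⌋ = 8 → I.
Square (2°×1°, digits 0–9): lon ⌊1.8465/2⌋ = 0; lat ⌊6.1362/1⌋ = 6.
Subsquare (5′×2.5′, letters a–x): lon ⌊1.8465/0.0833333⌋ = 22 → w; lat ⌊0.1362/0.0416667⌋ = 3 → d.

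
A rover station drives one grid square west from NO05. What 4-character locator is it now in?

MO95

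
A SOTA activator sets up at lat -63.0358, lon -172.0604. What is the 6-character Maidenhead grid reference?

Offset from 180°W / 90°S: lon 7.9396°, lat 26.9642°.
Field: lon ⌊7.9396/20⌋ = 0 → A; lat ⌊26.9642/10⌋ = 2 → C.
Square: lon ⌊7.9396/2⌋ = 3; lat ⌊6.9642/1⌋ = 6.
Subsquare: lon ⌊1.9396/0.0833333⌋ = 23 → x; lat ⌊0.9642/0.0416667⌋ = 23 → x.

AC36xx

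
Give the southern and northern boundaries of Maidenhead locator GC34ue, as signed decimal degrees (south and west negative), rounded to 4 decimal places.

Field G=6, C=2: +6·20° lon, +2·10° lat → SW at lon -60°, lat -70°.
Square 3, 4: +3·2° lon, +4·1° lat → SW at lon -54°, lat -66°.
Subsquare u=20, e=4: +20·0.0833333° lon, +4·0.0416667° lat → SW at lon -52.3333°, lat -65.8333°.
Cell spans 0.0833333° lon × 0.0416667° lat.
south -65.8333, north -65.7917.

-65.8333, -65.7917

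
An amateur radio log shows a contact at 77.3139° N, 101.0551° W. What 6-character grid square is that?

Offset from 180°W / 90°S: lon 78.9449°, lat 167.3139°.
Field: 78.9449/20 → 3 → D, 167.3139/10 → 16 → Q; chars DQ.
Square: 18.9449/2 → 9, 7.3139/1 → 7; chars 97.
Subsquare: 0.9449/0.0833333 → 11 → l, 0.3139/0.0416667 → 7 → h; chars lh.

DQ97lh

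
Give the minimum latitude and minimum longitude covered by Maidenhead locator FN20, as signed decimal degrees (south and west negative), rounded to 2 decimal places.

40.00, -76.00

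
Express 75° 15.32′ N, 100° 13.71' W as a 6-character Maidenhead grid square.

DQ95vg

Add 180° to longitude and 90° to latitude: 79.7715, 165.2553.
Field (20°×10°, letters A–R): lon ⌊79.7715/20⌋ = 3 → D; lat ⌊165.2553/10⌋ = 16 → Q.
Square (2°×1°, digits 0–9): lon ⌊19.7715/2⌋ = 9; lat ⌊5.2553/1⌋ = 5.
Subsquare (5′×2.5′, letters a–x): lon ⌊1.7715/0.0833333⌋ = 21 → v; lat ⌊0.2553/0.0416667⌋ = 6 → g.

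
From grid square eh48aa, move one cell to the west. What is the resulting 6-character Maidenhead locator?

EH38xa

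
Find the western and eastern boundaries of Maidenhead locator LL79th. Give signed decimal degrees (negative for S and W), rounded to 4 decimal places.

Field L=11, L=11: +11·20° lon, +11·10° lat → SW at lon 40°, lat 20°.
Square 7, 9: +7·2° lon, +9·1° lat → SW at lon 54°, lat 29°.
Subsquare t=19, h=7: +19·0.0833333° lon, +7·0.0416667° lat → SW at lon 55.5833°, lat 29.2917°.
Cell spans 0.0833333° lon × 0.0416667° lat.
west 55.5833, east 55.6667.

55.5833, 55.6667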